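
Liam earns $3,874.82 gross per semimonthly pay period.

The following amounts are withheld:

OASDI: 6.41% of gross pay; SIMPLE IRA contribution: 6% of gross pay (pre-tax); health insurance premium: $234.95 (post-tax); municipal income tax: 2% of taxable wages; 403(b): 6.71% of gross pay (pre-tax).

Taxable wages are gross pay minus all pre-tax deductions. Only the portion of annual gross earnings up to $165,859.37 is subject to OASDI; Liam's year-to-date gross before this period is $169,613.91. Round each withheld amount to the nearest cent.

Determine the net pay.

$3,079.73

SIMPLE IRA contribution: $3,874.82 × 0.06 = $232.49
403(b): $3,874.82 × 0.0671 = $260.00
Pre-tax total = $232.49 + $260.00 = $492.49
Taxable wages = $3,874.82 − $492.49 = $3,382.33
Municipal income tax: $3,382.33 × 0.02 = $67.65
OASDI: annual cap $165,859.37 already reached (YTD $169,613.91), so $0.00
Health insurance premium: $234.95
Total deductions = $232.49 + $260.00 + $67.65 + $0.00 + $234.95 = $795.09
Net pay = $3,874.82 − $795.09 = $3,079.73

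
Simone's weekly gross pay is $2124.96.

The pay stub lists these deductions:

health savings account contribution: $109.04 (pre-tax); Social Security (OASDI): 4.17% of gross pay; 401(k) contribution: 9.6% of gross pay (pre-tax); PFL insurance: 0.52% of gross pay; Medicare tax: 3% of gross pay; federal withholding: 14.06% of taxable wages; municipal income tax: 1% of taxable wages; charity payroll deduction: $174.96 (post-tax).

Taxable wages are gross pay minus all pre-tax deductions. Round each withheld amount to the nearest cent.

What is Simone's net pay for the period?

Health savings account contribution: $109.04
401(k) contribution: $2124.96 × 0.096 = $204.00
Pre-tax total = $109.04 + $204.00 = $313.04
Taxable wages = $2124.96 − $313.04 = $1811.92
Federal withholding: $1811.92 × 0.1406 = $254.76
Municipal income tax: $1811.92 × 0.01 = $18.12
Medicare tax: $2124.96 × 0.03 = $63.75
PFL insurance: $2124.96 × 0.0052 = $11.05
Social Security (OASDI): $2124.96 × 0.0417 = $88.61
Charity payroll deduction: $174.96
Total deductions = $109.04 + $204.00 + $254.76 + $18.12 + $63.75 + $11.05 + $88.61 + $174.96 = $924.29
Net pay = $2124.96 − $924.29 = $1200.67

$1200.67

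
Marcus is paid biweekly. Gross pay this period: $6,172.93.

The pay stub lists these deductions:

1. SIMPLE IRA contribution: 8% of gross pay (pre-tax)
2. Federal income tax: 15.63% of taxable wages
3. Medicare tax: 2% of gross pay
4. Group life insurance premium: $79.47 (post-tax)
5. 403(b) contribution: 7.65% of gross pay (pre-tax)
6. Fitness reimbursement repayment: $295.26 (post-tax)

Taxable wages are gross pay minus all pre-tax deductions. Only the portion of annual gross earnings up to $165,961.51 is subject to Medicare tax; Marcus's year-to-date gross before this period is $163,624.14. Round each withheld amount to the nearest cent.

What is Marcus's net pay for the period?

403(b) contribution: $6,172.93 × 0.0765 = $472.23
SIMPLE IRA contribution: $6,172.93 × 0.08 = $493.83
Pre-tax total = $472.23 + $493.83 = $966.06
Taxable wages = $6,172.93 − $966.06 = $5,206.87
Federal income tax: $5,206.87 × 0.1563 = $813.83
Medicare tax: only $165,961.51 − $163,624.14 = $2,337.37 of this check is subject → $2,337.37 × 0.02 = $46.75
Fitness reimbursement repayment: $295.26
Group life insurance premium: $79.47
Total deductions = $472.23 + $493.83 + $813.83 + $46.75 + $295.26 + $79.47 = $2,201.37
Net pay = $6,172.93 − $2,201.37 = $3,971.56

$3,971.56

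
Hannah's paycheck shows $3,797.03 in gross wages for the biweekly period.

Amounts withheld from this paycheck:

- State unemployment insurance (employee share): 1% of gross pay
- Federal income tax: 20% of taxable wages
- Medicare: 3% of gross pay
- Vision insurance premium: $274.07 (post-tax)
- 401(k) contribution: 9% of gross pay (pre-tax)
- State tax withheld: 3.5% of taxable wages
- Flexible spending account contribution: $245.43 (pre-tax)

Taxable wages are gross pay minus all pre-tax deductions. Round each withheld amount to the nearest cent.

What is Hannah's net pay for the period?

Flexible spending account contribution: $245.43
401(k) contribution: $3,797.03 × 0.09 = $341.73
Pre-tax total = $245.43 + $341.73 = $587.16
Taxable wages = $3,797.03 − $587.16 = $3,209.87
State tax withheld: $3,209.87 × 0.035 = $112.35
Federal income tax: $3,209.87 × 0.2 = $641.97
State unemployment insurance (employee share): $3,797.03 × 0.01 = $37.97
Medicare: $3,797.03 × 0.03 = $113.91
Vision insurance premium: $274.07
Total deductions = $245.43 + $341.73 + $112.35 + $641.97 + $37.97 + $113.91 + $274.07 = $1,767.43
Net pay = $3,797.03 − $1,767.43 = $2,029.60

$2,029.60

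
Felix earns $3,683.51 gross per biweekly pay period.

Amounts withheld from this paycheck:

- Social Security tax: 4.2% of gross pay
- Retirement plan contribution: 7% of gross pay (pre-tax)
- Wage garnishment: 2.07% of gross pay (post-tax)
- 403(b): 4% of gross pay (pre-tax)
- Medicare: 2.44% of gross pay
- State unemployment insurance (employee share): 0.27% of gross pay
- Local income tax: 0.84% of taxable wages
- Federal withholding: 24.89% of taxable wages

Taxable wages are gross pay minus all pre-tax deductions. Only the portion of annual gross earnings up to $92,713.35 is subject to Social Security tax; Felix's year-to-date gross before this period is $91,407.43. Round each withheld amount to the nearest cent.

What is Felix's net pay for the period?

403(b): $3,683.51 × 0.04 = $147.34
Retirement plan contribution: $3,683.51 × 0.07 = $257.85
Pre-tax total = $147.34 + $257.85 = $405.19
Taxable wages = $3,683.51 − $405.19 = $3,278.32
Local income tax: $3,278.32 × 0.0084 = $27.54
Federal withholding: $3,278.32 × 0.2489 = $815.97
Social Security tax: only $92,713.35 − $91,407.43 = $1,305.92 of this check is subject → $1,305.92 × 0.042 = $54.85
Medicare: $3,683.51 × 0.0244 = $89.88
State unemployment insurance (employee share): $3,683.51 × 0.0027 = $9.95
Wage garnishment: $3,683.51 × 0.0207 = $76.25
Total deductions = $147.34 + $257.85 + $27.54 + $815.97 + $54.85 + $89.88 + $9.95 + $76.25 = $1,479.63
Net pay = $3,683.51 − $1,479.63 = $2,203.88

$2,203.88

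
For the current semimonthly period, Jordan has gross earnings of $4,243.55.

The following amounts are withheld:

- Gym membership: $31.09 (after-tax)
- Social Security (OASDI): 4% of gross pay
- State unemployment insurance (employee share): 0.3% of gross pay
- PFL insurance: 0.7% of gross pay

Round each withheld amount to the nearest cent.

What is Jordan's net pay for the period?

$4,000.29

State unemployment insurance (employee share): $4,243.55 × 0.003 = $12.73
PFL insurance: $4,243.55 × 0.007 = $29.70
Social Security (OASDI): $4,243.55 × 0.04 = $169.74
Gym membership: $31.09
Total deductions = $12.73 + $29.70 + $169.74 + $31.09 = $243.26
Net pay = $4,243.55 − $243.26 = $4,000.29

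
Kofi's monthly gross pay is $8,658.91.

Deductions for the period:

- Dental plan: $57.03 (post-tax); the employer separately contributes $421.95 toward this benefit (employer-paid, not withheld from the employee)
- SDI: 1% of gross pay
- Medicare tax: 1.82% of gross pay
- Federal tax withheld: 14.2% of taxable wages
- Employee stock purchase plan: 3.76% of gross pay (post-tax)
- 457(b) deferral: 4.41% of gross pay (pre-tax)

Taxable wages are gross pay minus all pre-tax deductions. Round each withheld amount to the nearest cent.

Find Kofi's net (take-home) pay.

457(b) deferral: $8,658.91 × 0.0441 = $381.86
Taxable wages = $8,658.91 − $381.86 = $8,277.05
Federal tax withheld: $8,277.05 × 0.142 = $1,175.34
SDI: $8,658.91 × 0.01 = $86.59
Medicare tax: $8,658.91 × 0.0182 = $157.59
Employee stock purchase plan: $8,658.91 × 0.0376 = $325.58
Dental plan: $57.03
(Employer's $421.95 toward dental plan is not withheld from the employee.)
Total deductions = $381.86 + $1,175.34 + $86.59 + $157.59 + $325.58 + $57.03 = $2,183.99
Net pay = $8,658.91 − $2,183.99 = $6,474.92

$6,474.92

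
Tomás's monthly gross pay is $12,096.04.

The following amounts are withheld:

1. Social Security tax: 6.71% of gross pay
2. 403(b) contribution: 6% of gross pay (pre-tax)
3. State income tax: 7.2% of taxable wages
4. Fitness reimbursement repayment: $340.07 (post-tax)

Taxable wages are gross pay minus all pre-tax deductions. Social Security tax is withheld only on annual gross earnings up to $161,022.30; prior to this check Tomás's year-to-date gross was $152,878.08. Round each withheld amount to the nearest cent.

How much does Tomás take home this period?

403(b) contribution: $12,096.04 × 0.06 = $725.76
Taxable wages = $12,096.04 − $725.76 = $11,370.28
State income tax: $11,370.28 × 0.072 = $818.66
Social Security tax: only $161,022.30 − $152,878.08 = $8,144.22 of this check is subject → $8,144.22 × 0.0671 = $546.48
Fitness reimbursement repayment: $340.07
Total deductions = $725.76 + $818.66 + $546.48 + $340.07 = $2,430.97
Net pay = $12,096.04 − $2,430.97 = $9,665.07

$9,665.07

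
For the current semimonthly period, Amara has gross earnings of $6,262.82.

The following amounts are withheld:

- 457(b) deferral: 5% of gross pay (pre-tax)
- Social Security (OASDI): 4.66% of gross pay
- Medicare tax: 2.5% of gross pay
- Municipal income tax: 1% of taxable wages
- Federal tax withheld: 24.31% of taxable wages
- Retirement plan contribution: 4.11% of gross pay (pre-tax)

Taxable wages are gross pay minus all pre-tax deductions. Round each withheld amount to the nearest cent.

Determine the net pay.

$3,803.15

457(b) deferral: $6,262.82 × 0.05 = $313.14
Retirement plan contribution: $6,262.82 × 0.0411 = $257.40
Pre-tax total = $313.14 + $257.40 = $570.54
Taxable wages = $6,262.82 − $570.54 = $5,692.28
Municipal income tax: $5,692.28 × 0.01 = $56.92
Federal tax withheld: $5,692.28 × 0.2431 = $1,383.79
Social Security (OASDI): $6,262.82 × 0.0466 = $291.85
Medicare tax: $6,262.82 × 0.025 = $156.57
Total deductions = $313.14 + $257.40 + $56.92 + $1,383.79 + $291.85 + $156.57 = $2,459.67
Net pay = $6,262.82 − $2,459.67 = $3,803.15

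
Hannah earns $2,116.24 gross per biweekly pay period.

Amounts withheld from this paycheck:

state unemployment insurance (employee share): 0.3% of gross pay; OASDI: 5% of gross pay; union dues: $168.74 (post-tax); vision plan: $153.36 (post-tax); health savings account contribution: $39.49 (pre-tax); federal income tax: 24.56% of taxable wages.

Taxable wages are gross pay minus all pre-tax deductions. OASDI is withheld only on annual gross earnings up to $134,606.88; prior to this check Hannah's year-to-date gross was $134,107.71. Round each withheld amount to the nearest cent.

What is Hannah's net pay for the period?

Health savings account contribution: $39.49
Taxable wages = $2,116.24 − $39.49 = $2,076.75
Federal income tax: $2,076.75 × 0.2456 = $510.05
State unemployment insurance (employee share): $2,116.24 × 0.003 = $6.35
OASDI: only $134,606.88 − $134,107.71 = $499.17 of this check is subject → $499.17 × 0.05 = $24.96
Union dues: $168.74
Vision plan: $153.36
Total deductions = $39.49 + $510.05 + $6.35 + $24.96 + $168.74 + $153.36 = $902.95
Net pay = $2,116.24 − $902.95 = $1,213.29

$1,213.29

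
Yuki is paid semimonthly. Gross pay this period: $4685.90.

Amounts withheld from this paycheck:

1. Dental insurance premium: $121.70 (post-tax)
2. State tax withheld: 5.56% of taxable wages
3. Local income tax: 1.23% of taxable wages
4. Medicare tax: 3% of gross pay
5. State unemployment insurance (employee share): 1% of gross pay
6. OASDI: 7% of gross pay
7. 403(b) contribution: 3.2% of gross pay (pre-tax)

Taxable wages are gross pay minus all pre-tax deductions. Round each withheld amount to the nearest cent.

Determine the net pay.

$3590.81

403(b) contribution: $4685.90 × 0.032 = $149.95
Taxable wages = $4685.90 − $149.95 = $4535.95
Local income tax: $4535.95 × 0.0123 = $55.79
State tax withheld: $4535.95 × 0.0556 = $252.20
Medicare tax: $4685.90 × 0.03 = $140.58
State unemployment insurance (employee share): $4685.90 × 0.01 = $46.86
OASDI: $4685.90 × 0.07 = $328.01
Dental insurance premium: $121.70
Total deductions = $149.95 + $55.79 + $252.20 + $140.58 + $46.86 + $328.01 + $121.70 = $1095.09
Net pay = $4685.90 − $1095.09 = $3590.81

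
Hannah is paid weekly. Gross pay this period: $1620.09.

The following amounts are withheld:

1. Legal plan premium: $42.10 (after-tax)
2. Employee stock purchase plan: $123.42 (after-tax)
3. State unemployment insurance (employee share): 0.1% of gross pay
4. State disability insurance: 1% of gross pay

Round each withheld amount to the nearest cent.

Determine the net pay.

State unemployment insurance (employee share): $1620.09 × 0.001 = $1.62
State disability insurance: $1620.09 × 0.01 = $16.20
Employee stock purchase plan: $123.42
Legal plan premium: $42.10
Total deductions = $1.62 + $16.20 + $123.42 + $42.10 = $183.34
Net pay = $1620.09 − $183.34 = $1436.75

$1436.75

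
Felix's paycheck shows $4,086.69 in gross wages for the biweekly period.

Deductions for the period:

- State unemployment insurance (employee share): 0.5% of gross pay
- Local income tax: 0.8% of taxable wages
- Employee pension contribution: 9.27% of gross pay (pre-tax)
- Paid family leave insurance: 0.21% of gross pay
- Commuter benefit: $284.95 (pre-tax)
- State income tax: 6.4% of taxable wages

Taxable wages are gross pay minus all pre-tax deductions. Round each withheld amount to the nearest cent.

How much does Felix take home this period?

Employee pension contribution: $4,086.69 × 0.0927 = $378.84
Commuter benefit: $284.95
Pre-tax total = $378.84 + $284.95 = $663.79
Taxable wages = $4,086.69 − $663.79 = $3,422.90
Local income tax: $3,422.90 × 0.008 = $27.38
State income tax: $3,422.90 × 0.064 = $219.07
State unemployment insurance (employee share): $4,086.69 × 0.005 = $20.43
Paid family leave insurance: $4,086.69 × 0.0021 = $8.58
Total deductions = $378.84 + $284.95 + $27.38 + $219.07 + $20.43 + $8.58 = $939.25
Net pay = $4,086.69 − $939.25 = $3,147.44

$3,147.44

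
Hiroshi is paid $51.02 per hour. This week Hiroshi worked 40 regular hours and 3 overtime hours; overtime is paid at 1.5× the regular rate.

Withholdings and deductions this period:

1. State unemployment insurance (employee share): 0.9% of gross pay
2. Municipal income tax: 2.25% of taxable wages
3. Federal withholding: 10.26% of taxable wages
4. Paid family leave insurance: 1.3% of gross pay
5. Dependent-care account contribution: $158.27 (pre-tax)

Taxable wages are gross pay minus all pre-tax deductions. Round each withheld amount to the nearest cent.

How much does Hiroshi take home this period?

Regular pay: 40 × $51.02 = $2040.80
Overtime pay: 3 × $51.02 × 1.5 = $229.59
Gross pay = $2040.80 + $229.59 = $2270.39
Dependent-care account contribution: $158.27
Taxable wages = $2270.39 − $158.27 = $2112.12
Federal withholding: $2112.12 × 0.1026 = $216.70
Municipal income tax: $2112.12 × 0.0225 = $47.52
Paid family leave insurance: $2270.39 × 0.013 = $29.52
State unemployment insurance (employee share): $2270.39 × 0.009 = $20.43
Total deductions = $158.27 + $216.70 + $47.52 + $29.52 + $20.43 = $472.44
Net pay = $2270.39 − $472.44 = $1797.95

$1797.95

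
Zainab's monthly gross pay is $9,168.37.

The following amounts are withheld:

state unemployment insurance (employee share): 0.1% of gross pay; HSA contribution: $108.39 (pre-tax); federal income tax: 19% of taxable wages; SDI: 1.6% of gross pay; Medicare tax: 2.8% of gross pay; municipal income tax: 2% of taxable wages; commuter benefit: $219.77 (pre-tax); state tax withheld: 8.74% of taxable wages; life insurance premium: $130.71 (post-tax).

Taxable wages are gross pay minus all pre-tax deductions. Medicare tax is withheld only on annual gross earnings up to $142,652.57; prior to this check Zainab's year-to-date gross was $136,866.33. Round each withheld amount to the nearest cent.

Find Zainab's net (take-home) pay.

HSA contribution: $108.39
Commuter benefit: $219.77
Pre-tax total = $108.39 + $219.77 = $328.16
Taxable wages = $9,168.37 − $328.16 = $8,840.21
Federal income tax: $8,840.21 × 0.19 = $1,679.64
State tax withheld: $8,840.21 × 0.0874 = $772.63
Municipal income tax: $8,840.21 × 0.02 = $176.80
Medicare tax: only $142,652.57 − $136,866.33 = $5,786.24 of this check is subject → $5,786.24 × 0.028 = $162.01
State unemployment insurance (employee share): $9,168.37 × 0.001 = $9.17
SDI: $9,168.37 × 0.016 = $146.69
Life insurance premium: $130.71
Total deductions = $108.39 + $219.77 + $1,679.64 + $772.63 + $176.80 + $162.01 + $9.17 + $146.69 + $130.71 = $3,405.81
Net pay = $9,168.37 − $3,405.81 = $5,762.56

$5,762.56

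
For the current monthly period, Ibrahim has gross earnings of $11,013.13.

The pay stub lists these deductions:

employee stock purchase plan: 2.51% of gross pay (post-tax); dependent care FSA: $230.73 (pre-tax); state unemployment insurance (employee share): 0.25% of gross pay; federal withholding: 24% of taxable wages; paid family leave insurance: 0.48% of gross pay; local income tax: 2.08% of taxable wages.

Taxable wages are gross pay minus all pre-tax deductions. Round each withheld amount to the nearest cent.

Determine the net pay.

$7,613.53

Dependent care FSA: $230.73
Taxable wages = $11,013.13 − $230.73 = $10,782.40
Federal withholding: $10,782.40 × 0.24 = $2,587.78
Local income tax: $10,782.40 × 0.0208 = $224.27
Paid family leave insurance: $11,013.13 × 0.0048 = $52.86
State unemployment insurance (employee share): $11,013.13 × 0.0025 = $27.53
Employee stock purchase plan: $11,013.13 × 0.0251 = $276.43
Total deductions = $230.73 + $2,587.78 + $224.27 + $52.86 + $27.53 + $276.43 = $3,399.60
Net pay = $11,013.13 − $3,399.60 = $7,613.53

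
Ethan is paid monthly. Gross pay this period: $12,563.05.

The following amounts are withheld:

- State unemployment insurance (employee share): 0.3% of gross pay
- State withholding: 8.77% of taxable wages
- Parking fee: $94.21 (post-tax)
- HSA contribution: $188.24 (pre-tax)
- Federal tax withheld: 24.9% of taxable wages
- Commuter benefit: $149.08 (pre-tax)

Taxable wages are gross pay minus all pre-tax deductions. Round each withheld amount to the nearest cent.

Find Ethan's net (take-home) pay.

HSA contribution: $188.24
Commuter benefit: $149.08
Pre-tax total = $188.24 + $149.08 = $337.32
Taxable wages = $12,563.05 − $337.32 = $12,225.73
Federal tax withheld: $12,225.73 × 0.249 = $3,044.21
State withholding: $12,225.73 × 0.0877 = $1,072.20
State unemployment insurance (employee share): $12,563.05 × 0.003 = $37.69
Parking fee: $94.21
Total deductions = $188.24 + $149.08 + $3,044.21 + $1,072.20 + $37.69 + $94.21 = $4,585.63
Net pay = $12,563.05 − $4,585.63 = $7,977.42

$7,977.42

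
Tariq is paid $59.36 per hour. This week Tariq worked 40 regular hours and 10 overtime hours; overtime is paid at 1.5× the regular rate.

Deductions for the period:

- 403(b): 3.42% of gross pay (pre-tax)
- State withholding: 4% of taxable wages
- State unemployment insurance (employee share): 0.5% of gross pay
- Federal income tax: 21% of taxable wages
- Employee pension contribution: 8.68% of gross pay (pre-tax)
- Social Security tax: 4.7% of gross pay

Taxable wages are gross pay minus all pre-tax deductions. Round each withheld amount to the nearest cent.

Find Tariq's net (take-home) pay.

$1,982.55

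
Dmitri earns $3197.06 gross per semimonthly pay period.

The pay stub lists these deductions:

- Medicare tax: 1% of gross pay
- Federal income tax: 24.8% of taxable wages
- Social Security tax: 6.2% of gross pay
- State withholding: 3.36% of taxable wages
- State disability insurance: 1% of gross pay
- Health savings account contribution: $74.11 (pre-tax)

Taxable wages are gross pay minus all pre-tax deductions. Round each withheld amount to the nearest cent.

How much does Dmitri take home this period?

Health savings account contribution: $74.11
Taxable wages = $3197.06 − $74.11 = $3122.95
Federal income tax: $3122.95 × 0.248 = $774.49
State withholding: $3122.95 × 0.0336 = $104.93
State disability insurance: $3197.06 × 0.01 = $31.97
Medicare tax: $3197.06 × 0.01 = $31.97
Social Security tax: $3197.06 × 0.062 = $198.22
Total deductions = $74.11 + $774.49 + $104.93 + $31.97 + $31.97 + $198.22 = $1215.69
Net pay = $3197.06 − $1215.69 = $1981.37

$1981.37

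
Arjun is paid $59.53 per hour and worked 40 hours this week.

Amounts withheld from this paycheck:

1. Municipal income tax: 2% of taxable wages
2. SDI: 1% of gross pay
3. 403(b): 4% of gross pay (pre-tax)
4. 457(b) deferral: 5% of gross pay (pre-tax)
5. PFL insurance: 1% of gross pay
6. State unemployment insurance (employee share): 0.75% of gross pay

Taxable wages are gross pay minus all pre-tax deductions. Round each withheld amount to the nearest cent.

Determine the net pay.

Gross pay: 40 × $59.53 = $2,381.20
457(b) deferral: $2,381.20 × 0.05 = $119.06
403(b): $2,381.20 × 0.04 = $95.25
Pre-tax total = $119.06 + $95.25 = $214.31
Taxable wages = $2,381.20 − $214.31 = $2,166.89
Municipal income tax: $2,166.89 × 0.02 = $43.34
PFL insurance: $2,381.20 × 0.01 = $23.81
State unemployment insurance (employee share): $2,381.20 × 0.0075 = $17.86
SDI: $2,381.20 × 0.01 = $23.81
Total deductions = $119.06 + $95.25 + $43.34 + $23.81 + $17.86 + $23.81 = $323.13
Net pay = $2,381.20 − $323.13 = $2,058.07

$2,058.07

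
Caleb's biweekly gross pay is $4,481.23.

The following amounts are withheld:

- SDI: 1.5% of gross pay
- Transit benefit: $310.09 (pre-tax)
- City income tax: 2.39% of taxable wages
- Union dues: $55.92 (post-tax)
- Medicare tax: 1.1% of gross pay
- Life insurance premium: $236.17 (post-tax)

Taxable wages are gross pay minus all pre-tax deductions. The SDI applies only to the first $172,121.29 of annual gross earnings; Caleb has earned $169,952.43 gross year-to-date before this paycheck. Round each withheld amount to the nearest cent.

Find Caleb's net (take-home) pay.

Transit benefit: $310.09
Taxable wages = $4,481.23 − $310.09 = $4,171.14
City income tax: $4,171.14 × 0.0239 = $99.69
SDI: only $172,121.29 − $169,952.43 = $2,168.86 of this check is subject → $2,168.86 × 0.015 = $32.53
Medicare tax: $4,481.23 × 0.011 = $49.29
Union dues: $55.92
Life insurance premium: $236.17
Total deductions = $310.09 + $99.69 + $32.53 + $49.29 + $55.92 + $236.17 = $783.69
Net pay = $4,481.23 − $783.69 = $3,697.54

$3,697.54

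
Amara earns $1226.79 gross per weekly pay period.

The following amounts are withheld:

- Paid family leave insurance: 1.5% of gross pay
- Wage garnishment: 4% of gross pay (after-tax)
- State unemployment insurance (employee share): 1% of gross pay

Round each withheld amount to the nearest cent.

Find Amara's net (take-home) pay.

$1147.05

Paid family leave insurance: $1226.79 × 0.015 = $18.40
State unemployment insurance (employee share): $1226.79 × 0.01 = $12.27
Wage garnishment: $1226.79 × 0.04 = $49.07
Total deductions = $18.40 + $12.27 + $49.07 = $79.74
Net pay = $1226.79 − $79.74 = $1147.05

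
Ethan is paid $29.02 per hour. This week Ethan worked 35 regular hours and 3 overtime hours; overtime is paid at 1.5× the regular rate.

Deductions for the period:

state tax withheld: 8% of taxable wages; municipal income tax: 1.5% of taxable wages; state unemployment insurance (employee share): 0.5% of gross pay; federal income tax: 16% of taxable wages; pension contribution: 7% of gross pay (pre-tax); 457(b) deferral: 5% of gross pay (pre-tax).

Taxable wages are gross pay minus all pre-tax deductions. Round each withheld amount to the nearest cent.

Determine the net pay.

$745.78

Regular pay: 35 × $29.02 = $1,015.70
Overtime pay: 3 × $29.02 × 1.5 = $130.59
Gross pay = $1,015.70 + $130.59 = $1,146.29
Pension contribution: $1,146.29 × 0.07 = $80.24
457(b) deferral: $1,146.29 × 0.05 = $57.31
Pre-tax total = $80.24 + $57.31 = $137.55
Taxable wages = $1,146.29 − $137.55 = $1,008.74
Federal income tax: $1,008.74 × 0.16 = $161.40
State tax withheld: $1,008.74 × 0.08 = $80.70
Municipal income tax: $1,008.74 × 0.015 = $15.13
State unemployment insurance (employee share): $1,146.29 × 0.005 = $5.73
Total deductions = $80.24 + $57.31 + $161.40 + $80.70 + $15.13 + $5.73 = $400.51
Net pay = $1,146.29 − $400.51 = $745.78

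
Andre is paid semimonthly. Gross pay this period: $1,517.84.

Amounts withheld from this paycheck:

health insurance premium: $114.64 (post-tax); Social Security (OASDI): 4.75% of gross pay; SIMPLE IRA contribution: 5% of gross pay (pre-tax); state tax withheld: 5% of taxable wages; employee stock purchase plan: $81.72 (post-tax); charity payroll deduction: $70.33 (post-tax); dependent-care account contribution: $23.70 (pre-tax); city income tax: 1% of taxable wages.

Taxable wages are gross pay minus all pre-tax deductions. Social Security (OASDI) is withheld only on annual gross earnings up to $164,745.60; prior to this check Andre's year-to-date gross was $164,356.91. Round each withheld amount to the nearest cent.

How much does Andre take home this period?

$1,048.01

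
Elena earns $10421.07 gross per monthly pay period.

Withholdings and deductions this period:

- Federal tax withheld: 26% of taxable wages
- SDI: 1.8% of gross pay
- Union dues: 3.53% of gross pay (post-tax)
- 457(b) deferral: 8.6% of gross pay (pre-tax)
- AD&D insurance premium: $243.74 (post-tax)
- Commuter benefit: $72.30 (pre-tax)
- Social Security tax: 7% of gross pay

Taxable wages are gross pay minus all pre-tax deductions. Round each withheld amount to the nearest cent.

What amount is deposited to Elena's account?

$5466.24

Commuter benefit: $72.30
457(b) deferral: $10421.07 × 0.086 = $896.21
Pre-tax total = $72.30 + $896.21 = $968.51
Taxable wages = $10421.07 − $968.51 = $9452.56
Federal tax withheld: $9452.56 × 0.26 = $2457.67
Social Security tax: $10421.07 × 0.07 = $729.47
SDI: $10421.07 × 0.018 = $187.58
Union dues: $10421.07 × 0.0353 = $367.86
AD&D insurance premium: $243.74
Total deductions = $72.30 + $896.21 + $2457.67 + $729.47 + $187.58 + $367.86 + $243.74 = $4954.83
Net pay = $10421.07 − $4954.83 = $5466.24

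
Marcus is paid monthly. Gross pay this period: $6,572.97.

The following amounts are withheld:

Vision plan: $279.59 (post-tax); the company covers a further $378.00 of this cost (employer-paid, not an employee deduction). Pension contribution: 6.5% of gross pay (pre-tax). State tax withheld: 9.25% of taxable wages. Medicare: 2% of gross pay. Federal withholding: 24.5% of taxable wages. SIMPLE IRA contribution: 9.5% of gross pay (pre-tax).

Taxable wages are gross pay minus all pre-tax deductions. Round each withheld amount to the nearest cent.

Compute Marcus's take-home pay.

SIMPLE IRA contribution: $6,572.97 × 0.095 = $624.43
Pension contribution: $6,572.97 × 0.065 = $427.24
Pre-tax total = $624.43 + $427.24 = $1,051.67
Taxable wages = $6,572.97 − $1,051.67 = $5,521.30
Federal withholding: $5,521.30 × 0.245 = $1,352.72
State tax withheld: $5,521.30 × 0.0925 = $510.72
Medicare: $6,572.97 × 0.02 = $131.46
Vision plan: $279.59
(Employer's $378.00 toward vision plan is not withheld from the employee.)
Total deductions = $624.43 + $427.24 + $1,352.72 + $510.72 + $131.46 + $279.59 = $3,326.16
Net pay = $6,572.97 − $3,326.16 = $3,246.81

$3,246.81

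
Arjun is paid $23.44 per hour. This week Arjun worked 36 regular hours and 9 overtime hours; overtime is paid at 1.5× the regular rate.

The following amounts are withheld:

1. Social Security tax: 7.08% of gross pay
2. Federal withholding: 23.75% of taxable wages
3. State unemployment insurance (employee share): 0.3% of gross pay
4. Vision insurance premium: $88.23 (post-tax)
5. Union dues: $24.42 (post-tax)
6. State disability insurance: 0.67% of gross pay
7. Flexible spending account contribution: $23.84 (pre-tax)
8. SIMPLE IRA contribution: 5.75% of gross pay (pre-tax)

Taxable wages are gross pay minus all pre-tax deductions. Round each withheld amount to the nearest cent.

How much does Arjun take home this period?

Regular pay: 36 × $23.44 = $843.84
Overtime pay: 9 × $23.44 × 1.5 = $316.44
Gross pay = $843.84 + $316.44 = $1,160.28
Flexible spending account contribution: $23.84
SIMPLE IRA contribution: $1,160.28 × 0.0575 = $66.72
Pre-tax total = $23.84 + $66.72 = $90.56
Taxable wages = $1,160.28 − $90.56 = $1,069.72
Federal withholding: $1,069.72 × 0.2375 = $254.06
State disability insurance: $1,160.28 × 0.0067 = $7.77
Social Security tax: $1,160.28 × 0.0708 = $82.15
State unemployment insurance (employee share): $1,160.28 × 0.003 = $3.48
Vision insurance premium: $88.23
Union dues: $24.42
Total deductions = $23.84 + $66.72 + $254.06 + $7.77 + $82.15 + $3.48 + $88.23 + $24.42 = $550.67
Net pay = $1,160.28 − $550.67 = $609.61

$609.61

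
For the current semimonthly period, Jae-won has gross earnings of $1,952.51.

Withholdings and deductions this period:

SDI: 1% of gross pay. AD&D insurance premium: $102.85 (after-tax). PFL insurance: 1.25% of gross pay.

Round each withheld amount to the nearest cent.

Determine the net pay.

$1,805.72

SDI: $1,952.51 × 0.01 = $19.53
PFL insurance: $1,952.51 × 0.0125 = $24.41
AD&D insurance premium: $102.85
Total deductions = $19.53 + $24.41 + $102.85 = $146.79
Net pay = $1,952.51 − $146.79 = $1,805.72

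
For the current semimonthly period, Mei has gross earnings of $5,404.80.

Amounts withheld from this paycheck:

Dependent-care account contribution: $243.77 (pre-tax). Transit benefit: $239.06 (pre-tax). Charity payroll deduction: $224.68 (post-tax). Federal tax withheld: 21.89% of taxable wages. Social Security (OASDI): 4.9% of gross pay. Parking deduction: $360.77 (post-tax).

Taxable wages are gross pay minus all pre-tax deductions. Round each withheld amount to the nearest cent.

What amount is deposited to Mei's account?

$2,994.26

Transit benefit: $239.06
Dependent-care account contribution: $243.77
Pre-tax total = $239.06 + $243.77 = $482.83
Taxable wages = $5,404.80 − $482.83 = $4,921.97
Federal tax withheld: $4,921.97 × 0.2189 = $1,077.42
Social Security (OASDI): $5,404.80 × 0.049 = $264.84
Parking deduction: $360.77
Charity payroll deduction: $224.68
Total deductions = $239.06 + $243.77 + $1,077.42 + $264.84 + $360.77 + $224.68 = $2,410.54
Net pay = $5,404.80 − $2,410.54 = $2,994.26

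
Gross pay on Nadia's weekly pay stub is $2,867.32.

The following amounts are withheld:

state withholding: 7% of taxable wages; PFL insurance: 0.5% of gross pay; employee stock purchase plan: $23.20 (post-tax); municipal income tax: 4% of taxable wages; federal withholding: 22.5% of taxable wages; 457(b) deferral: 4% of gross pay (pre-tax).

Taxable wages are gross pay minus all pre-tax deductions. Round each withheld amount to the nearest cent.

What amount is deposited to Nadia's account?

$1,792.96

457(b) deferral: $2,867.32 × 0.04 = $114.69
Taxable wages = $2,867.32 − $114.69 = $2,752.63
Municipal income tax: $2,752.63 × 0.04 = $110.11
Federal withholding: $2,752.63 × 0.225 = $619.34
State withholding: $2,752.63 × 0.07 = $192.68
PFL insurance: $2,867.32 × 0.005 = $14.34
Employee stock purchase plan: $23.20
Total deductions = $114.69 + $110.11 + $619.34 + $192.68 + $14.34 + $23.20 = $1,074.36
Net pay = $2,867.32 − $1,074.36 = $1,792.96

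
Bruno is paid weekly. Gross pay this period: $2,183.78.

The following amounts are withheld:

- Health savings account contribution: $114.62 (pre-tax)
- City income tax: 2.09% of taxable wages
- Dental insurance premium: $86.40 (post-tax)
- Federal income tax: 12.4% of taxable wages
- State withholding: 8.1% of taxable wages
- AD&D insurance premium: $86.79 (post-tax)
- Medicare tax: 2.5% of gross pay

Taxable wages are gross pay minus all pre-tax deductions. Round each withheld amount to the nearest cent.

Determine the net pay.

$1,373.95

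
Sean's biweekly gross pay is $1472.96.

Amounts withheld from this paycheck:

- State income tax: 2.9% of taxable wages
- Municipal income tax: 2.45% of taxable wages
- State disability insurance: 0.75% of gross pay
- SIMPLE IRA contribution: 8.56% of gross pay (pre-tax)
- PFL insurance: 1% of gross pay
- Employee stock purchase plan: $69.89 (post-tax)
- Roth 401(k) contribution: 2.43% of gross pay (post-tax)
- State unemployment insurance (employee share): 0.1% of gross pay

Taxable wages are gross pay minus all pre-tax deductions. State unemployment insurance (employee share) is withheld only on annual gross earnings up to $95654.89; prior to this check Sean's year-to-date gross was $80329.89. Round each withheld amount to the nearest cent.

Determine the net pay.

SIMPLE IRA contribution: $1472.96 × 0.0856 = $126.09
Taxable wages = $1472.96 − $126.09 = $1346.87
Municipal income tax: $1346.87 × 0.0245 = $33.00
State income tax: $1346.87 × 0.029 = $39.06
State unemployment insurance (employee share): cap not yet reached, full $1472.96 is subject → $1472.96 × 0.001 = $1.47
State disability insurance: $1472.96 × 0.0075 = $11.05
PFL insurance: $1472.96 × 0.01 = $14.73
Employee stock purchase plan: $69.89
Roth 401(k) contribution: $1472.96 × 0.0243 = $35.79
Total deductions = $126.09 + $33.00 + $39.06 + $1.47 + $11.05 + $14.73 + $69.89 + $35.79 = $331.08
Net pay = $1472.96 − $331.08 = $1141.88

$1141.88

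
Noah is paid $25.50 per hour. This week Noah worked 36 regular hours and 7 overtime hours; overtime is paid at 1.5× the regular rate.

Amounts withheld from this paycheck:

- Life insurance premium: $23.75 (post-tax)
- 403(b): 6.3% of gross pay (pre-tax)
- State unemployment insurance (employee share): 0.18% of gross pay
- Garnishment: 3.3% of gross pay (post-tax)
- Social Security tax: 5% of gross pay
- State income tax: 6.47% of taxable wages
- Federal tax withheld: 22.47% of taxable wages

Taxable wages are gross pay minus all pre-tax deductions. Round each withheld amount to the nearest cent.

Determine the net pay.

$665.22

Regular pay: 36 × $25.50 = $918.00
Overtime pay: 7 × $25.50 × 1.5 = $267.75
Gross pay = $918.00 + $267.75 = $1,185.75
403(b): $1,185.75 × 0.063 = $74.70
Taxable wages = $1,185.75 − $74.70 = $1,111.05
Federal tax withheld: $1,111.05 × 0.2247 = $249.65
State income tax: $1,111.05 × 0.0647 = $71.88
State unemployment insurance (employee share): $1,185.75 × 0.0018 = $2.13
Social Security tax: $1,185.75 × 0.05 = $59.29
Life insurance premium: $23.75
Garnishment: $1,185.75 × 0.033 = $39.13
Total deductions = $74.70 + $249.65 + $71.88 + $2.13 + $59.29 + $23.75 + $39.13 = $520.53
Net pay = $1,185.75 − $520.53 = $665.22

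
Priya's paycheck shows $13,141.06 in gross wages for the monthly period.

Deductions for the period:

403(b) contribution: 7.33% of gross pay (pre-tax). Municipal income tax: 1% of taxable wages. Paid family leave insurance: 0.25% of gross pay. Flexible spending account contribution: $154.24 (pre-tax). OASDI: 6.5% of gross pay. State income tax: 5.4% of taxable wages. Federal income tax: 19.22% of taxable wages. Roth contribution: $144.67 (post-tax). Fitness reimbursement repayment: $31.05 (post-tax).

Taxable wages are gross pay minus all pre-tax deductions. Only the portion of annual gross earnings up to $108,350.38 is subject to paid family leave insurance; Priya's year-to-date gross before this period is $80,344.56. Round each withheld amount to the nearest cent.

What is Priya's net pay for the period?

Flexible spending account contribution: $154.24
403(b) contribution: $13,141.06 × 0.0733 = $963.24
Pre-tax total = $154.24 + $963.24 = $1,117.48
Taxable wages = $13,141.06 − $1,117.48 = $12,023.58
Municipal income tax: $12,023.58 × 0.01 = $120.24
Federal income tax: $12,023.58 × 0.1922 = $2,310.93
State income tax: $12,023.58 × 0.054 = $649.27
Paid family leave insurance: cap not yet reached, full $13,141.06 is subject → $13,141.06 × 0.0025 = $32.85
OASDI: $13,141.06 × 0.065 = $854.17
Roth contribution: $144.67
Fitness reimbursement repayment: $31.05
Total deductions = $154.24 + $963.24 + $120.24 + $2,310.93 + $649.27 + $32.85 + $854.17 + $144.67 + $31.05 = $5,260.66
Net pay = $13,141.06 − $5,260.66 = $7,880.40

$7,880.40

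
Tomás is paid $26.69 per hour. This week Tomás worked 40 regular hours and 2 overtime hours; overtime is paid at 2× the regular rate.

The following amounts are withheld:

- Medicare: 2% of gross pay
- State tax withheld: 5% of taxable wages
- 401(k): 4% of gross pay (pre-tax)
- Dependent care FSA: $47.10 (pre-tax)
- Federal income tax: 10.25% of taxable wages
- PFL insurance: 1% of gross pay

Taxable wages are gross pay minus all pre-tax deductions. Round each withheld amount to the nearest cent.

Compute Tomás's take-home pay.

$880.32

Regular pay: 40 × $26.69 = $1,067.60
Overtime pay: 2 × $26.69 × 2 = $106.76
Gross pay = $1,067.60 + $106.76 = $1,174.36
Dependent care FSA: $47.10
401(k): $1,174.36 × 0.04 = $46.97
Pre-tax total = $47.10 + $46.97 = $94.07
Taxable wages = $1,174.36 − $94.07 = $1,080.29
Federal income tax: $1,080.29 × 0.1025 = $110.73
State tax withheld: $1,080.29 × 0.05 = $54.01
Medicare: $1,174.36 × 0.02 = $23.49
PFL insurance: $1,174.36 × 0.01 = $11.74
Total deductions = $47.10 + $46.97 + $110.73 + $54.01 + $23.49 + $11.74 = $294.04
Net pay = $1,174.36 − $294.04 = $880.32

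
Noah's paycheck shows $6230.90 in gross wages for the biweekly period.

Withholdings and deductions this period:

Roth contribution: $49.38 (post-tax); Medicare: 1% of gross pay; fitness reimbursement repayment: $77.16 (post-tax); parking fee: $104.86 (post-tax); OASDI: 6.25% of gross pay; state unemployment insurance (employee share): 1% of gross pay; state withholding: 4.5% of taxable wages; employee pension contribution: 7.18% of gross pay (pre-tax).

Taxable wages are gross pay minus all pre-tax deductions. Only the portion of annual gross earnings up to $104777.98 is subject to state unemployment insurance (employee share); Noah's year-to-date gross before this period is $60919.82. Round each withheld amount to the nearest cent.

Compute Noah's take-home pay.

$4777.81

Employee pension contribution: $6230.90 × 0.0718 = $447.38
Taxable wages = $6230.90 − $447.38 = $5783.52
State withholding: $5783.52 × 0.045 = $260.26
OASDI: $6230.90 × 0.0625 = $389.43
State unemployment insurance (employee share): cap not yet reached, full $6230.90 is subject → $6230.90 × 0.01 = $62.31
Medicare: $6230.90 × 0.01 = $62.31
Roth contribution: $49.38
Parking fee: $104.86
Fitness reimbursement repayment: $77.16
Total deductions = $447.38 + $260.26 + $389.43 + $62.31 + $62.31 + $49.38 + $104.86 + $77.16 = $1453.09
Net pay = $6230.90 − $1453.09 = $4777.81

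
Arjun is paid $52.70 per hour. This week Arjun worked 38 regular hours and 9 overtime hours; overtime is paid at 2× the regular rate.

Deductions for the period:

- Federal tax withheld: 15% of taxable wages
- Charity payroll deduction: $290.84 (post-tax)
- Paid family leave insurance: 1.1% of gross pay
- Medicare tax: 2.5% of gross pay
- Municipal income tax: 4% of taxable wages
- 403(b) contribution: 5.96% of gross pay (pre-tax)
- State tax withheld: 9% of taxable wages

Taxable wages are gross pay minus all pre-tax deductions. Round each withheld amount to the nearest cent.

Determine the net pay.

$1,601.14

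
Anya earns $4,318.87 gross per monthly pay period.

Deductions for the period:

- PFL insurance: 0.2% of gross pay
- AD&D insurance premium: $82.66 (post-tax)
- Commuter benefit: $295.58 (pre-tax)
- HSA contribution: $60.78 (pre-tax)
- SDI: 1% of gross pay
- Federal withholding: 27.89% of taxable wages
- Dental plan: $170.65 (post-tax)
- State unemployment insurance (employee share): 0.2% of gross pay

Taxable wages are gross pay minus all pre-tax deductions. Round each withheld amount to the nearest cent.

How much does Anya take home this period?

$2,543.59

Commuter benefit: $295.58
HSA contribution: $60.78
Pre-tax total = $295.58 + $60.78 = $356.36
Taxable wages = $4,318.87 − $356.36 = $3,962.51
Federal withholding: $3,962.51 × 0.2789 = $1,105.14
SDI: $4,318.87 × 0.01 = $43.19
PFL insurance: $4,318.87 × 0.002 = $8.64
State unemployment insurance (employee share): $4,318.87 × 0.002 = $8.64
AD&D insurance premium: $82.66
Dental plan: $170.65
Total deductions = $295.58 + $60.78 + $1,105.14 + $43.19 + $8.64 + $8.64 + $82.66 + $170.65 = $1,775.28
Net pay = $4,318.87 − $1,775.28 = $2,543.59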